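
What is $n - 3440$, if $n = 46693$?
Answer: $43253$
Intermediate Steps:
$n - 3440 = 46693 - 3440 = 43253$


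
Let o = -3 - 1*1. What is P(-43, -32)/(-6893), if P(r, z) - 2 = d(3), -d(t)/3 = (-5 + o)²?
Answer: 241/6893 ≈ 0.034963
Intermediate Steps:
o = -4 (o = -3 - 1 = -4)
d(t) = -243 (d(t) = -3*(-5 - 4)² = -3*(-9)² = -3*81 = -243)
P(r, z) = -241 (P(r, z) = 2 - 243 = -241)
P(-43, -32)/(-6893) = -241/(-6893) = -241*(-1/6893) = 241/6893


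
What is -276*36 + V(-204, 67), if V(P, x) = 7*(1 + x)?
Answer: -9460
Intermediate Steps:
V(P, x) = 7 + 7*x
-276*36 + V(-204, 67) = -276*36 + (7 + 7*67) = -9936 + (7 + 469) = -9936 + 476 = -9460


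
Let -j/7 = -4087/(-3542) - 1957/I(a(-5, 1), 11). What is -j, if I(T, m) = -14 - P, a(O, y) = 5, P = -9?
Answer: 6952129/2530 ≈ 2747.9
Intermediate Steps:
I(T, m) = -5 (I(T, m) = -14 - 1*(-9) = -14 + 9 = -5)
j = -6952129/2530 (j = -7*(-4087/(-3542) - 1957/(-5)) = -7*(-4087*(-1/3542) - 1957*(-⅕)) = -7*(4087/3542 + 1957/5) = -7*6952129/17710 = -6952129/2530 ≈ -2747.9)
-j = -1*(-6952129/2530) = 6952129/2530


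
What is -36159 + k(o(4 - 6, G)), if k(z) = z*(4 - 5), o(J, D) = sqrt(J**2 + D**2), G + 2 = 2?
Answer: -36161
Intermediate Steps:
G = 0 (G = -2 + 2 = 0)
o(J, D) = sqrt(D**2 + J**2)
k(z) = -z (k(z) = z*(-1) = -z)
-36159 + k(o(4 - 6, G)) = -36159 - sqrt(0**2 + (4 - 6)**2) = -36159 - sqrt(0 + (-2)**2) = -36159 - sqrt(0 + 4) = -36159 - sqrt(4) = -36159 - 1*2 = -36159 - 2 = -36161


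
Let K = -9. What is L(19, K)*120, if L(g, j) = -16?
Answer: -1920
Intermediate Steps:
L(19, K)*120 = -16*120 = -1920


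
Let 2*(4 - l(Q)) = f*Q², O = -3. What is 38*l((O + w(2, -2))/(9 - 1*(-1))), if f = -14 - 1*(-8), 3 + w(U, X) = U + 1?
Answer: 8113/50 ≈ 162.26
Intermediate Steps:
w(U, X) = -2 + U (w(U, X) = -3 + (U + 1) = -3 + (1 + U) = -2 + U)
f = -6 (f = -14 + 8 = -6)
l(Q) = 4 + 3*Q² (l(Q) = 4 - (-3)*Q² = 4 + 3*Q²)
38*l((O + w(2, -2))/(9 - 1*(-1))) = 38*(4 + 3*((-3 + (-2 + 2))/(9 - 1*(-1)))²) = 38*(4 + 3*((-3 + 0)/(9 + 1))²) = 38*(4 + 3*(-3/10)²) = 38*(4 + 3*(9/100)) = 38*(4 + 27/100) = 38*(427/100) = 8113/50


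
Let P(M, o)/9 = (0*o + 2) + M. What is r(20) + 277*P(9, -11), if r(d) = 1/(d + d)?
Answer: 1096921/40 ≈ 27423.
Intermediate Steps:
P(M, o) = 18 + 9*M (P(M, o) = 9*((0*o + 2) + M) = 9*((0 + 2) + M) = 9*(2 + M) = 18 + 9*M)
r(d) = 1/(2*d)
r(20) + 277*P(9, -11) = (1/2)/20 + 277*(18 + 9*9) = (1/2)*(1/20) + 277*(18 + 81) = 1/40 + 277*99 = 1/40 + 27423 = 1096921/40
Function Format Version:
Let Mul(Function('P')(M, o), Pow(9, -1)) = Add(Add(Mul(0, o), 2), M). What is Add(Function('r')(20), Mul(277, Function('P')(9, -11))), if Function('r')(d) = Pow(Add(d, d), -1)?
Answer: Rational(1096921, 40) ≈ 27423.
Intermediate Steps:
Function('P')(M, o) = Add(18, Mul(9, M)) (Function('P')(M, o) = Mul(9, Add(Add(Mul(0, o), 2), M)) = Mul(9, Add(Add(0, 2), M)) = Mul(9, Add(2, M)) = Add(18, Mul(9, M)))
Function('r')(d) = Mul(Rational(1, 2), Pow(d, -1)) (Function('r')(d) = Pow(Mul(2, d), -1) = Mul(Rational(1, 2), Pow(d, -1)))
Add(Function('r')(20), Mul(277, Function('P')(9, -11))) = Add(Mul(Rational(1, 2), Pow(20, -1)), Mul(277, Add(18, Mul(9, 9)))) = Add(Mul(Rational(1, 2), Rational(1, 20)), Mul(277, Add(18, 81))) = Add(Rational(1, 40), Mul(277, 99)) = Add(Rational(1, 40), 27423) = Rational(1096921, 40)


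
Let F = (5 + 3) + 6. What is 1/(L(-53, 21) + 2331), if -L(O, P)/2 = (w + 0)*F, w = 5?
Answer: 1/2191 ≈ 0.00045641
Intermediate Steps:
F = 14 (F = 8 + 6 = 14)
L(O, P) = -140 (L(O, P) = -2*(5 + 0)*14 = -10*14 = -2*70 = -140)
1/(L(-53, 21) + 2331) = 1/(-140 + 2331) = 1/2191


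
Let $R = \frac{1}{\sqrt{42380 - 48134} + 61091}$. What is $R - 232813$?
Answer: $- \frac{868885130395364}{3732116035} - \frac{i \sqrt{5754}}{3732116035} \approx -2.3281 \cdot 10^{5} - 2.0325 \cdot 10^{-8} i$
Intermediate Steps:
$R = \frac{1}{61091 + i \sqrt{5754}}$ ($R = \frac{1}{\sqrt{-5754} + 61091} = \frac{1}{i \sqrt{5754} + 61091} = \frac{1}{61091 + i \sqrt{5754}} \approx 1.6369 \cdot 10^{-5} - 2.03 \cdot 10^{-8} i$)
$R - 232813 = \left(\frac{61091}{3732116035} - \frac{i \sqrt{5754}}{3732116035}\right) - 232813 = - \frac{868885130395364}{3732116035} - \frac{i \sqrt{5754}}{3732116035}$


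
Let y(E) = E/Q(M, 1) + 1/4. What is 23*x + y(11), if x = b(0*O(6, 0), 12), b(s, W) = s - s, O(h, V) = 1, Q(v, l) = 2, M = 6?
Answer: 23/4 ≈ 5.7500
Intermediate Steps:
y(E) = ¼ + E/2 (y(E) = E/2 + 1/4 = E*(½) + 1*(¼) = E/2 + ¼ = ¼ + E/2)
b(s, W) = 0
x = 0
23*x + y(11) = 23*0 + (¼ + (½)*11) = 0 + (¼ + 11/2) = 0 + 23/4 = 23/4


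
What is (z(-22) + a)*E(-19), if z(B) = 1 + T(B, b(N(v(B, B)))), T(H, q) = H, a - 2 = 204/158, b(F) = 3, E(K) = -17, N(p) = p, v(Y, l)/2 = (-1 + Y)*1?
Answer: 23783/79 ≈ 301.05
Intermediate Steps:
v(Y, l) = -2 + 2*Y (v(Y, l) = 2*((-1 + Y)*1) = 2*(-1 + Y) = -2 + 2*Y)
a = 260/79 (a = 2 + 204/158 = 2 + 204*(1/158) = 2 + 102/79 = 260/79 ≈ 3.2911)
z(B) = 1 + B
(z(-22) + a)*E(-19) = ((1 - 22) + 260/79)*(-17) = (-21 + 260/79)*(-17) = -1399/79*(-17) = 23783/79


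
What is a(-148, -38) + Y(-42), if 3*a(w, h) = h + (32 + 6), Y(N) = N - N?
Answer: 0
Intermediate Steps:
Y(N) = 0
a(w, h) = 38/3 + h/3 (a(w, h) = (h + (32 + 6))/3 = (h + 38)/3 = (38 + h)/3 = 38/3 + h/3)
a(-148, -38) + Y(-42) = (38/3 + (⅓)*(-38)) + 0 = (38/3 - 38/3) + 0 = 0 + 0 = 0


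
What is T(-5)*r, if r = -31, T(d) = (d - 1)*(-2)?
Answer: -372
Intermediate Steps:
T(d) = 2 - 2*d (T(d) = (-1 + d)*(-2) = 2 - 2*d)
T(-5)*r = (2 - 2*(-5))*(-31) = (2 + 10)*(-31) = 12*(-31) = -372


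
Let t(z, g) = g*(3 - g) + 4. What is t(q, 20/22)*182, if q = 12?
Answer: 129948/121 ≈ 1074.0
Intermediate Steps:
t(z, g) = 4 + g*(3 - g)
t(q, 20/22)*182 = (4 - (20/22)² + 3*(20/22))*182 = (4 - (20*(1/22))² + 3*(20*(1/22)))*182 = (4 - (10/11)² + 3*(10/11))*182 = (4 - 1*100/121 + 30/11)*182 = (4 - 100/121 + 30/11)*182 = (714/121)*182 = 129948/121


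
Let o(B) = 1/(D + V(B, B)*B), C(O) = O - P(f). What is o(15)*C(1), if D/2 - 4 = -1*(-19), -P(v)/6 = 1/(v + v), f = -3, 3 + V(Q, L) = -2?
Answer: 0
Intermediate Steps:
V(Q, L) = -5 (V(Q, L) = -3 - 2 = -5)
P(v) = -3/v (P(v) = -6/(v + v) = -6*1/(2*v) = -3/v)
D = 46 (D = 8 + 2*(-1*(-19)) = 8 + 2*19 = 8 + 38 = 46)
C(O) = -1 + O (C(O) = O - (-3)/(-3) = O - (-3)*(-1)/3 = O - 1*1 = O - 1 = -1 + O)
o(B) = 1/(46 - 5*B)
o(15)*C(1) = (-1 + 1)/(46 - 5*15) = 0/(46 - 75) = 0/(-29) = -1/29*0 = 0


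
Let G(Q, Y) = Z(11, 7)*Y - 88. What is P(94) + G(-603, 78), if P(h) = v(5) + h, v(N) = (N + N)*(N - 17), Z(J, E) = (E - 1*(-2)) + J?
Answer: 1446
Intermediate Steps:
Z(J, E) = 2 + E + J (Z(J, E) = (E + 2) + J = (2 + E) + J = 2 + E + J)
G(Q, Y) = -88 + 20*Y (G(Q, Y) = (2 + 7 + 11)*Y - 88 = 20*Y - 88 = -88 + 20*Y)
v(N) = 2*N*(-17 + N) (v(N) = (2*N)*(-17 + N) = 2*N*(-17 + N))
P(h) = -120 + h (P(h) = 2*5*(-17 + 5) + h = 2*5*(-12) + h = -120 + h)
P(94) + G(-603, 78) = (-120 + 94) + (-88 + 20*78) = -26 + (-88 + 1560) = -26 + 1472 = 1446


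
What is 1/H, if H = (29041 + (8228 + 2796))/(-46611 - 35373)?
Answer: -27328/13355 ≈ -2.0463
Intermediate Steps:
H = -13355/27328 (H = (29041 + 11024)/(-81984) = 40065*(-1/81984) = -13355/27328 ≈ -0.48869)
1/H = 1/(-13355/27328) = -27328/13355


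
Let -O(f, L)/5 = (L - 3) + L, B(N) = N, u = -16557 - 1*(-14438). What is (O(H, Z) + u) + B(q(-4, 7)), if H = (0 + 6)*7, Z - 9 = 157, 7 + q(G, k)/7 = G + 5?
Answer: -3806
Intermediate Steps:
q(G, k) = -14 + 7*G (q(G, k) = -49 + 7*(G + 5) = -49 + 7*(5 + G) = -49 + (35 + 7*G) = -14 + 7*G)
Z = 166 (Z = 9 + 157 = 166)
u = -2119 (u = -16557 + 14438 = -2119)
H = 42 (H = 6*7 = 42)
O(f, L) = 15 - 10*L (O(f, L) = -5*((L - 3) + L) = -5*((-3 + L) + L) = -5*(-3 + 2*L) = 15 - 10*L)
(O(H, Z) + u) + B(q(-4, 7)) = ((15 - 10*166) - 2119) + (-14 + 7*(-4)) = ((15 - 1660) - 2119) + (-14 - 28) = (-1645 - 2119) - 42 = -3764 - 42 = -3806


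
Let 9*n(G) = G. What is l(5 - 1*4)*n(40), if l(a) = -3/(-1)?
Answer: 40/3 ≈ 13.333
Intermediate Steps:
n(G) = G/9
l(a) = 3 (l(a) = -3*(-1) = 3)
l(5 - 1*4)*n(40) = 3*((⅑)*40) = 3*(40/9) = 40/3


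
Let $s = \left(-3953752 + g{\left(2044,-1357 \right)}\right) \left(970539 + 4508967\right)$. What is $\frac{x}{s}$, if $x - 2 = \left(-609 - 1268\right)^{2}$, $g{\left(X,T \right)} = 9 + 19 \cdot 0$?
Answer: $- \frac{391459}{2407173165662} \approx -1.6262 \cdot 10^{-7}$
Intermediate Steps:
$g{\left(X,T \right)} = 9$ ($g{\left(X,T \right)} = 9 + 0 = 9$)
$x = 3523131$ ($x = 2 + \left(-609 - 1268\right)^{2} = 2 + \left(-1877\right)^{2} = 2 + 3523129 = 3523131$)
$s = -21664558490958$ ($s = \left(-3953752 + 9\right) \left(970539 + 4508967\right) = \left(-3953743\right) 5479506 = -21664558490958$)
$\frac{x}{s} = \frac{3523131}{-21664558490958} = 3523131 \left(- \frac{1}{21664558490958}\right) = - \frac{391459}{2407173165662}$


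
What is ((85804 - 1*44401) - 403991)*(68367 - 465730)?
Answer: 144079055444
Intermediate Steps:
((85804 - 1*44401) - 403991)*(68367 - 465730) = ((85804 - 44401) - 403991)*(-397363) = (41403 - 403991)*(-397363) = -362588*(-397363) = 144079055444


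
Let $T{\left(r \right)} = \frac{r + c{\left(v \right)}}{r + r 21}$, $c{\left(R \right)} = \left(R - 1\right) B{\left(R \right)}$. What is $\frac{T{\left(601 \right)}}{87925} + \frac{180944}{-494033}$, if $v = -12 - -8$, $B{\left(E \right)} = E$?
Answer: $- \frac{210355118071907}{574335272863550} \approx -0.36626$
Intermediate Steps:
$v = -4$ ($v = -12 + 8 = -4$)
$c{\left(R \right)} = R \left(-1 + R\right)$ ($c{\left(R \right)} = \left(R - 1\right) R = \left(-1 + R\right) R = R \left(-1 + R\right)$)
$T{\left(r \right)} = \frac{20 + r}{22 r}$ ($T{\left(r \right)} = \frac{r - 4 \left(-1 - 4\right)}{r + r 21} = \frac{r - -20}{r + 21 r} = \frac{r + 20}{22 r} = \left(20 + r\right) \frac{1}{22 r} = \frac{20 + r}{22 r}$)
$\frac{T{\left(601 \right)}}{87925} + \frac{180944}{-494033} = \frac{\frac{1}{22} \cdot \frac{1}{601} \left(20 + 601\right)}{87925} + \frac{180944}{-494033} = \frac{1}{22} \cdot \frac{1}{601} \cdot 621 \cdot \frac{1}{87925} + 180944 \left(- \frac{1}{494033}\right) = \frac{621}{13222} \cdot \frac{1}{87925} - \frac{180944}{494033} = \frac{621}{1162544350} - \frac{180944}{494033} = - \frac{210355118071907}{574335272863550}$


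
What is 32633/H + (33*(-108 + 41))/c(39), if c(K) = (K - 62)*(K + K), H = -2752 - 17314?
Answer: -1181473/2999867 ≈ -0.39384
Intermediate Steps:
H = -20066
c(K) = 2*K*(-62 + K) (c(K) = (-62 + K)*(2*K) = 2*K*(-62 + K))
32633/H + (33*(-108 + 41))/c(39) = 32633/(-20066) + (33*(-108 + 41))/((2*39*(-62 + 39))) = 32633*(-1/20066) + (33*(-67))/((2*39*(-23))) = -32633/20066 - 2211/(-1794) = -32633/20066 - 2211*(-1/1794) = -32633/20066 + 737/598 = -1181473/2999867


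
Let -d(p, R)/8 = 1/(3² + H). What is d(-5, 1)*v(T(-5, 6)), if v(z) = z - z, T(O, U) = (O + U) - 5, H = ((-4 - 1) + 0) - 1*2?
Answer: 0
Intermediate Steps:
H = -7 (H = (-5 + 0) - 2 = -5 - 2 = -7)
T(O, U) = -5 + O + U
v(z) = 0
d(p, R) = -4 (d(p, R) = -8/(3² - 7) = -8/(9 - 7) = -8/2 = -8*½ = -4)
d(-5, 1)*v(T(-5, 6)) = -4*0 = 0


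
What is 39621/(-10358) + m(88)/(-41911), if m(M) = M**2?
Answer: -1740768083/434114138 ≈ -4.0099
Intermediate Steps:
39621/(-10358) + m(88)/(-41911) = 39621/(-10358) + 88**2/(-41911) = 39621*(-1/10358) + 7744*(-1/41911) = -39621/10358 - 7744/41911 = -1740768083/434114138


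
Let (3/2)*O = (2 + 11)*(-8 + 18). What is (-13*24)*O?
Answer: -27040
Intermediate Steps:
O = 260/3 (O = 2*((2 + 11)*(-8 + 18))/3 = 2*(13*10)/3 = (⅔)*130 = 260/3 ≈ 86.667)
(-13*24)*O = -13*24*(260/3) = -312*260/3 = -27040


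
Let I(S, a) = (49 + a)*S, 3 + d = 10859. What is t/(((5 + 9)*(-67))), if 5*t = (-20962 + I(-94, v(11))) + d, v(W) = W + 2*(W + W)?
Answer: 9941/2345 ≈ 4.2392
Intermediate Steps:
v(W) = 5*W (v(W) = W + 2*(2*W) = W + 4*W = 5*W)
d = 10856 (d = -3 + 10859 = 10856)
I(S, a) = S*(49 + a)
t = -19882/5 (t = ((-20962 - 94*(49 + 5*11)) + 10856)/5 = ((-20962 - 94*(49 + 55)) + 10856)/5 = ((-20962 - 94*104) + 10856)/5 = ((-20962 - 9776) + 10856)/5 = (-30738 + 10856)/5 = (1/5)*(-19882) = -19882/5 ≈ -3976.4)
t/(((5 + 9)*(-67))) = -19882*(-1/(67*(5 + 9)))/5 = -19882/(5*(14*(-67))) = -19882/5/(-938) = -19882/5*(-1/938) = 9941/2345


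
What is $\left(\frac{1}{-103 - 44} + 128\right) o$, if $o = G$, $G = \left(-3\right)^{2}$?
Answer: $\frac{56445}{49} \approx 1151.9$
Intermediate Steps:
$G = 9$
$o = 9$
$\left(\frac{1}{-103 - 44} + 128\right) o = \left(\frac{1}{-103 - 44} + 128\right) 9 = \left(\frac{1}{-147} + 128\right) 9 = \left(- \frac{1}{147} + 128\right) 9 = \frac{18815}{147} \cdot 9 = \frac{56445}{49}$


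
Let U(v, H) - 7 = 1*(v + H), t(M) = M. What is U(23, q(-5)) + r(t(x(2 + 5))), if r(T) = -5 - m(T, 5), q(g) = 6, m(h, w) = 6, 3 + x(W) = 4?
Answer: 25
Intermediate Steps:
x(W) = 1 (x(W) = -3 + 4 = 1)
U(v, H) = 7 + H + v (U(v, H) = 7 + 1*(v + H) = 7 + 1*(H + v) = 7 + (H + v) = 7 + H + v)
r(T) = -11 (r(T) = -5 - 1*6 = -5 - 6 = -11)
U(23, q(-5)) + r(t(x(2 + 5))) = (7 + 6 + 23) - 11 = 36 - 11 = 25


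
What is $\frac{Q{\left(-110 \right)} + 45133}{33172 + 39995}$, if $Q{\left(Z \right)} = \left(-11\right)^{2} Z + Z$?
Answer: $\frac{10571}{24389} \approx 0.43343$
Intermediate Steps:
$Q{\left(Z \right)} = 122 Z$ ($Q{\left(Z \right)} = 121 Z + Z = 122 Z$)
$\frac{Q{\left(-110 \right)} + 45133}{33172 + 39995} = \frac{122 \left(-110\right) + 45133}{33172 + 39995} = \frac{-13420 + 45133}{73167} = 31713 \cdot \frac{1}{73167} = \frac{10571}{24389}$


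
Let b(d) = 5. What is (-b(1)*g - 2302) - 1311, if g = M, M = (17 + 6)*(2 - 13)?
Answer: -2348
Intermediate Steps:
M = -253 (M = 23*(-11) = -253)
g = -253
(-b(1)*g - 2302) - 1311 = (-5*(-253) - 2302) - 1311 = (-1*(-1265) - 2302) - 1311 = (1265 - 2302) - 1311 = -1037 - 1311 = -2348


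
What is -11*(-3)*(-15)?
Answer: -495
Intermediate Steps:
-11*(-3)*(-15) = 33*(-15) = -495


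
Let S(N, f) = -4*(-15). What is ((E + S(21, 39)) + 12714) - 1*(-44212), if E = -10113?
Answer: 46873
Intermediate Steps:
S(N, f) = 60
((E + S(21, 39)) + 12714) - 1*(-44212) = ((-10113 + 60) + 12714) - 1*(-44212) = (-10053 + 12714) + 44212 = 2661 + 44212 = 46873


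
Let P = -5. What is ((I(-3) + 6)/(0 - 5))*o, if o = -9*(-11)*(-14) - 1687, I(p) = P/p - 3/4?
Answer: 255059/60 ≈ 4251.0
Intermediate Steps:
I(p) = -3/4 - 5/p (I(p) = -5/p - 3/4 = -3/4 - 5/p)
o = -3073 (o = 99*(-14) - 1687 = -1386 - 1687 = -3073)
((I(-3) + 6)/(0 - 5))*o = (((-3/4 - 5/(-3)) + 6)/(0 - 5))*(-3073) = (((-3/4 - 5*(-1/3)) + 6)/(-5))*(-3073) = (((-3/4 + 5/3) + 6)*(-1/5))*(-3073) = ((11/12 + 6)*(-1/5))*(-3073) = ((83/12)*(-1/5))*(-3073) = -83/60*(-3073) = 255059/60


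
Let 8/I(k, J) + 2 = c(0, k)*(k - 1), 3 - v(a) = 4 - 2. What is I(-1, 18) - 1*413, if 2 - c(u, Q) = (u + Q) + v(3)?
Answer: -1243/3 ≈ -414.33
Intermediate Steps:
v(a) = 1 (v(a) = 3 - (4 - 2) = 3 - 1*2 = 3 - 2 = 1)
c(u, Q) = 1 - Q - u (c(u, Q) = 2 - ((u + Q) + 1) = 2 - ((Q + u) + 1) = 2 - (1 + Q + u) = 2 + (-1 - Q - u) = 1 - Q - u)
I(k, J) = 8/(-2 + (1 - k)*(-1 + k)) (I(k, J) = 8/(-2 + (1 - k - 1*0)*(k - 1)) = 8/(-2 + (1 - k + 0)*(-1 + k)) = 8/(-2 + (1 - k)*(-1 + k)))
I(-1, 18) - 1*413 = -8/(3 - 1*(-1) - (-1 - 1)) - 1*413 = -8/(3 + 1 - 1*(-2)) - 413 = -8/(3 + 1 + 2) - 413 = -8/6 - 413 = -8*1/6 - 413 = -4/3 - 413 = -1243/3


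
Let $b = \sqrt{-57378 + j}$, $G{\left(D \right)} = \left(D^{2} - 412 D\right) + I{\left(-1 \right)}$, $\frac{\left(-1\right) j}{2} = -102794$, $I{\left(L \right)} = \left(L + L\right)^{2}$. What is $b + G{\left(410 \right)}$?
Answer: $-816 + \sqrt{148210} \approx -431.02$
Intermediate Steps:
$I{\left(L \right)} = 4 L^{2}$ ($I{\left(L \right)} = \left(2 L\right)^{2} = 4 L^{2}$)
$j = 205588$ ($j = \left(-2\right) \left(-102794\right) = 205588$)
$G{\left(D \right)} = 4 + D^{2} - 412 D$ ($G{\left(D \right)} = \left(D^{2} - 412 D\right) + 4 \left(-1\right)^{2} = \left(D^{2} - 412 D\right) + 4 \cdot 1 = \left(D^{2} - 412 D\right) + 4 = 4 + D^{2} - 412 D$)
$b = \sqrt{148210}$ ($b = \sqrt{-57378 + 205588} = \sqrt{148210} \approx 384.98$)
$b + G{\left(410 \right)} = \sqrt{148210} + \left(4 + 410^{2} - 168920\right) = \sqrt{148210} + \left(4 + 168100 - 168920\right) = \sqrt{148210} - 816 = -816 + \sqrt{148210}$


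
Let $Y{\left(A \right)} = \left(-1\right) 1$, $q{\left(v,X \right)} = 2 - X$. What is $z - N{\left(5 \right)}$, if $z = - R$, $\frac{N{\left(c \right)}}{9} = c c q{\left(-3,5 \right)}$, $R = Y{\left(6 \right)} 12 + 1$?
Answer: $686$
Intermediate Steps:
$Y{\left(A \right)} = -1$
$R = -11$ ($R = \left(-1\right) 12 + 1 = -12 + 1 = -11$)
$N{\left(c \right)} = - 27 c^{2}$ ($N{\left(c \right)} = 9 c c \left(2 - 5\right) = 9 c^{2} \left(2 - 5\right) = 9 c^{2} \left(-3\right) = 9 \left(- 3 c^{2}\right) = - 27 c^{2}$)
$z = 11$ ($z = \left(-1\right) \left(-11\right) = 11$)
$z - N{\left(5 \right)} = 11 - - 27 \cdot 5^{2} = 11 - \left(-27\right) 25 = 11 - -675 = 11 + 675 = 686$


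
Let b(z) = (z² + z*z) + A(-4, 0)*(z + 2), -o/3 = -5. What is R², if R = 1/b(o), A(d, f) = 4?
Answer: 1/268324 ≈ 3.7268e-6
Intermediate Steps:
o = 15 (o = -3*(-5) = 15)
b(z) = 8 + 2*z² + 4*z (b(z) = (z² + z*z) + 4*(z + 2) = (z² + z²) + 4*(2 + z) = 2*z² + (8 + 4*z) = 8 + 2*z² + 4*z)
R = 1/518 (R = 1/(8 + 2*15² + 4*15) = 1/(8 + 2*225 + 60) = 1/(8 + 450 + 60) = 1/518 ≈ 0.0019305)
R² = (1/518)² = 1/268324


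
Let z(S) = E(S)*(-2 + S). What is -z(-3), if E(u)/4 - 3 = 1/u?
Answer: 160/3 ≈ 53.333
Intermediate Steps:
E(u) = 12 + 4/u
z(S) = (-2 + S)*(12 + 4/S) (z(S) = (12 + 4/S)*(-2 + S) = (-2 + S)*(12 + 4/S))
-z(-3) = -(-20 - 8/(-3) + 12*(-3)) = -(-20 - 8*(-1/3) - 36) = -(-20 + 8/3 - 36) = -1*(-160/3) = 160/3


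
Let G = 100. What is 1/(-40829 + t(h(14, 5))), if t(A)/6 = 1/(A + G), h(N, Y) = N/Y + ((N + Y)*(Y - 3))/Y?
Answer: -92/3756263 ≈ -2.4492e-5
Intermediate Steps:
h(N, Y) = N/Y + (-3 + Y)*(N + Y)/Y (h(N, Y) = N/Y + ((N + Y)*(-3 + Y))/Y = N/Y + ((-3 + Y)*(N + Y))/Y = N/Y + (-3 + Y)*(N + Y)/Y)
t(A) = 6/(100 + A) (t(A) = 6/(A + 100) = 6/(100 + A))
1/(-40829 + t(h(14, 5))) = 1/(-40829 + 6/(100 + (-3 + 14 + 5 - 2*14/5))) = 1/(-40829 + 6/(100 + (-3 + 14 + 5 - 2*14*⅕))) = 1/(-40829 + 6/(100 + (-3 + 14 + 5 - 28/5))) = 1/(-40829 + 6/(100 + 52/5)) = 1/(-40829 + 6/(552/5)) = 1/(-40829 + 6*(5/552)) = 1/(-40829 + 5/92) = 1/(-3756263/92) = -92/3756263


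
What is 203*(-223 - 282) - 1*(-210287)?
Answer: 107772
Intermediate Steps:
203*(-223 - 282) - 1*(-210287) = 203*(-505) + 210287 = -102515 + 210287 = 107772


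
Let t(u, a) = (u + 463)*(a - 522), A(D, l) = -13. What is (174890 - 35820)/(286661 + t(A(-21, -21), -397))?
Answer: -139070/126889 ≈ -1.0960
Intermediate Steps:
t(u, a) = (-522 + a)*(463 + u) (t(u, a) = (463 + u)*(-522 + a) = (-522 + a)*(463 + u))
(174890 - 35820)/(286661 + t(A(-21, -21), -397)) = (174890 - 35820)/(286661 + (-241686 - 522*(-13) + 463*(-397) - 397*(-13))) = 139070/(286661 + (-241686 + 6786 - 183811 + 5161)) = 139070/(286661 - 413550) = 139070/(-126889) = 139070*(-1/126889) = -139070/126889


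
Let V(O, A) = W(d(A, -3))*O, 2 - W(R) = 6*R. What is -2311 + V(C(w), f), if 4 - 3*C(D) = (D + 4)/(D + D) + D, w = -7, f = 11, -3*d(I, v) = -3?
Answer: -48833/21 ≈ -2325.4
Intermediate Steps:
d(I, v) = 1 (d(I, v) = -⅓*(-3) = 1)
W(R) = 2 - 6*R
C(D) = 4/3 - D/3 - (4 + D)/(6*D) (C(D) = 4/3 - ((D + 4)/(D + D) + D)/3 = 4/3 - ((4 + D)/((2*D)) + D)/3 = 4/3 - ((4 + D)*(1/(2*D)) + D)/3 = 4/3 - ((4 + D)/(2*D) + D)/3 = 4/3 - (D + (4 + D)/(2*D))/3 = 4/3 + (-D/3 - (4 + D)/(6*D)) = 4/3 - D/3 - (4 + D)/(6*D))
V(O, A) = -4*O (V(O, A) = (2 - 6*1)*O = (2 - 6)*O = -4*O)
-2311 + V(C(w), f) = -2311 - 4*(7/6 - ⅔/(-7) - ⅓*(-7)) = -2311 - 4*(7/6 - ⅔*(-⅐) + 7/3) = -2311 - 4*(7/6 + 2/21 + 7/3) = -2311 - 4*151/42 = -2311 - 302/21 = -48833/21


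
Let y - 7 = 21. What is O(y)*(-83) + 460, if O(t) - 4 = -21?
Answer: 1871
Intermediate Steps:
y = 28 (y = 7 + 21 = 28)
O(t) = -17 (O(t) = 4 - 21 = -17)
O(y)*(-83) + 460 = -17*(-83) + 460 = 1411 + 460 = 1871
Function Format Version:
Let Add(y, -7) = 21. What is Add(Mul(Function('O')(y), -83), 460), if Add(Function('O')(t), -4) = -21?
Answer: 1871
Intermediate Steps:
y = 28 (y = Add(7, 21) = 28)
Function('O')(t) = -17 (Function('O')(t) = Add(4, -21) = -17)
Add(Mul(Function('O')(y), -83), 460) = Add(Mul(-17, -83), 460) = Add(1411, 460) = 1871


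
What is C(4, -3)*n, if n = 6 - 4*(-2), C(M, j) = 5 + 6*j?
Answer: -182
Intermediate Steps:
n = 14 (n = 6 + 8 = 14)
C(4, -3)*n = (5 + 6*(-3))*14 = (5 - 18)*14 = -13*14 = -182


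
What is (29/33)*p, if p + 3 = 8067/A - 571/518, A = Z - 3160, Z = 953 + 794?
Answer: -69419533/8051274 ≈ -8.6222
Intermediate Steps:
Z = 1747
A = -1413 (A = 1747 - 3160 = -1413)
p = -2393777/243978 (p = -3 + (8067/(-1413) - 571/518) = -3 + (8067*(-1/1413) - 571*1/518) = -3 + (-2689/471 - 571/518) = -3 - 1661843/243978 = -2393777/243978 ≈ -9.8114)
(29/33)*p = (29/33)*(-2393777/243978) = -69419533/8051274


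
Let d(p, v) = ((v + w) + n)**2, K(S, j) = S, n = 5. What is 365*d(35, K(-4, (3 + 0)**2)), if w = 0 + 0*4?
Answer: 365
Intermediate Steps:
w = 0 (w = 0 + 0 = 0)
d(p, v) = (5 + v)**2 (d(p, v) = ((v + 0) + 5)**2 = (v + 5)**2 = (5 + v)**2)
365*d(35, K(-4, (3 + 0)**2)) = 365*(5 - 4)**2 = 365*1**2 = 365*1 = 365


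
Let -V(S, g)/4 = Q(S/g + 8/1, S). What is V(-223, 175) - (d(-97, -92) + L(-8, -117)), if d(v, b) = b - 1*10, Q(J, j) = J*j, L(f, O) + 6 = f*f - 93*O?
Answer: -846591/175 ≈ -4837.7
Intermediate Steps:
L(f, O) = -6 + f**2 - 93*O (L(f, O) = -6 + (f*f - 93*O) = -6 + (f**2 - 93*O) = -6 + f**2 - 93*O)
d(v, b) = -10 + b (d(v, b) = b - 10 = -10 + b)
V(S, g) = -4*S*(8 + S/g) (V(S, g) = -4*(S/g + 8/1)*S = -4*(S/g + 8*1)*S = -4*(S/g + 8)*S = -4*(8 + S/g)*S = -4*S*(8 + S/g))
V(-223, 175) - (d(-97, -92) + L(-8, -117)) = -4*(-223)*(-223 + 8*175)/175 - ((-10 - 92) + (-6 + (-8)**2 - 93*(-117))) = -4*(-223)*1/175*(-223 + 1400) - (-102 + (-6 + 64 + 10881)) = -4*(-223)*1/175*1177 - (-102 + 10939) = 1049884/175 - 1*10837 = 1049884/175 - 10837 = -846591/175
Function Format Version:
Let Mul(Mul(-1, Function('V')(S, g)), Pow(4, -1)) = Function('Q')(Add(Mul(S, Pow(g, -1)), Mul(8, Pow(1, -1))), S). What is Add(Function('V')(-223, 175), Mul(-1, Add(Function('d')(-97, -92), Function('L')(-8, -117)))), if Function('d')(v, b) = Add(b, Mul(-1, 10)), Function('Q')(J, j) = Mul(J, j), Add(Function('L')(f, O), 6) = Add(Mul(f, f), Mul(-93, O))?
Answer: Rational(-846591, 175) ≈ -4837.7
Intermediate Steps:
Function('L')(f, O) = Add(-6, Pow(f, 2), Mul(-93, O)) (Function('L')(f, O) = Add(-6, Add(Mul(f, f), Mul(-93, O))) = Add(-6, Add(Pow(f, 2), Mul(-93, O))) = Add(-6, Pow(f, 2), Mul(-93, O)))
Function('d')(v, b) = Add(-10, b) (Function('d')(v, b) = Add(b, -10) = Add(-10, b))
Function('V')(S, g) = Mul(-4, S, Add(8, Mul(S, Pow(g, -1)))) (Function('V')(S, g) = Mul(-4, Mul(Add(Mul(S, Pow(g, -1)), Mul(8, Pow(1, -1))), S)) = Mul(-4, Mul(Add(Mul(S, Pow(g, -1)), Mul(8, 1)), S)) = Mul(-4, Mul(Add(Mul(S, Pow(g, -1)), 8), S)) = Mul(-4, Mul(Add(8, Mul(S, Pow(g, -1))), S)) = Mul(-4, Mul(S, Add(8, Mul(S, Pow(g, -1))))) = Mul(-4, S, Add(8, Mul(S, Pow(g, -1)))))
Add(Function('V')(-223, 175), Mul(-1, Add(Function('d')(-97, -92), Function('L')(-8, -117)))) = Add(Mul(-4, -223, Pow(175, -1), Add(-223, Mul(8, 175))), Mul(-1, Add(Add(-10, -92), Add(-6, Pow(-8, 2), Mul(-93, -117))))) = Add(Mul(-4, -223, Rational(1, 175), Add(-223, 1400)), Mul(-1, Add(-102, Add(-6, 64, 10881)))) = Add(Mul(-4, -223, Rational(1, 175), 1177), Mul(-1, Add(-102, 10939))) = Add(Rational(1049884, 175), Mul(-1, 10837)) = Add(Rational(1049884, 175), -10837) = Rational(-846591, 175)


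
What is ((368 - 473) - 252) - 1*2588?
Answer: -2945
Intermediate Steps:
((368 - 473) - 252) - 1*2588 = (-105 - 252) - 2588 = -357 - 2588 = -2945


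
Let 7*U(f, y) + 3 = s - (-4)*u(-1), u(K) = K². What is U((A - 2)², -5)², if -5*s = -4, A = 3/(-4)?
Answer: 81/1225 ≈ 0.066122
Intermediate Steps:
A = -¾ (A = 3*(-¼) = -¾ ≈ -0.75000)
s = ⅘ (s = -⅕*(-4) = ⅘ ≈ 0.80000)
U(f, y) = 9/35 (U(f, y) = -3/7 + (⅘ - (-4)*(-1)²)/7 = -3/7 + (⅘ - (-4))/7 = -3/7 + (⅘ - 1*(-4))/7 = -3/7 + (⅘ + 4)/7 = -3/7 + (⅐)*(24/5) = -3/7 + 24/35 = 9/35)
U((A - 2)², -5)² = (9/35)² = 81/1225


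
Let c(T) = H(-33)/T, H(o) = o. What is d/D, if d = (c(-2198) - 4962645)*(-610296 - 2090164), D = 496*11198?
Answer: 1052011805678265/436005328 ≈ 2.4128e+6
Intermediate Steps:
c(T) = -33/T
D = 5554208
d = 2104023611356530/157 (d = (-33/(-2198) - 4962645)*(-610296 - 2090164) = (-33*(-1/2198) - 4962645)*(-2700460) = (33/2198 - 4962645)*(-2700460) = -10907893677/2198*(-2700460) = 2104023611356530/157 ≈ 1.3401e+13)
d/D = (2104023611356530/157)/5554208 = (2104023611356530/157)*(1/5554208) = 1052011805678265/436005328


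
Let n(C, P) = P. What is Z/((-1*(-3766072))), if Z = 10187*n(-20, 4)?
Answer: 10187/941518 ≈ 0.010820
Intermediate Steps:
Z = 40748 (Z = 10187*4 = 40748)
Z/((-1*(-3766072))) = 40748/((-1*(-3766072))) = 40748/3766072 = 40748*(1/3766072) = 10187/941518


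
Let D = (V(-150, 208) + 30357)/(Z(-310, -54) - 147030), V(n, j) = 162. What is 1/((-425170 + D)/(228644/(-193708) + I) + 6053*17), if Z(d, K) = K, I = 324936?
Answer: 771485904357308/79385661571594980117 ≈ 9.7182e-6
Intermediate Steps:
D = -10173/49028 (D = (162 + 30357)/(-54 - 147030) = 30519/(-147084) = 30519*(-1/147084) = -10173/49028 ≈ -0.20749)
1/((-425170 + D)/(228644/(-193708) + I) + 6053*17) = 1/((-425170 - 10173/49028)/(228644/(-193708) + 324936) + 6053*17) = 1/(-20845244933/(49028*(228644*(-1/193708) + 324936)) + 102901) = 1/(-20845244933/(49028*(-57161/48427 + 324936)) + 102901) = 1/(-20845244933/(49028*15735618511/48427) + 102901) = 1/(-20845244933/49028*48427/15735618511 + 102901) = 1/(-1009472676370391/771485904357308 + 102901) = 1/(79385661571594980117/771485904357308) = 771485904357308/79385661571594980117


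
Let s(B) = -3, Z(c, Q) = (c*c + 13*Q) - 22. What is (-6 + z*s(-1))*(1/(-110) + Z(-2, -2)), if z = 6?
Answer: 58092/55 ≈ 1056.2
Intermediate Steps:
Z(c, Q) = -22 + c**2 + 13*Q (Z(c, Q) = (c**2 + 13*Q) - 22 = -22 + c**2 + 13*Q)
(-6 + z*s(-1))*(1/(-110) + Z(-2, -2)) = (-6 + 6*(-3))*(1/(-110) + (-22 + (-2)**2 + 13*(-2))) = (-6 - 18)*(-1/110 + (-22 + 4 - 26)) = -24*(-1/110 - 44) = -24*(-4841/110) = 58092/55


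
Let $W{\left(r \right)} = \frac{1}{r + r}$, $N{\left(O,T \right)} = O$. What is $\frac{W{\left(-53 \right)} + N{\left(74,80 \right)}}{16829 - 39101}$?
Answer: $- \frac{7843}{2360832} \approx -0.0033221$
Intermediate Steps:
$W{\left(r \right)} = \frac{1}{2 r}$
$\frac{W{\left(-53 \right)} + N{\left(74,80 \right)}}{16829 - 39101} = \frac{\frac{1}{2 \left(-53\right)} + 74}{16829 - 39101} = \frac{\frac{1}{2} \left(- \frac{1}{53}\right) + 74}{-22272} = \left(- \frac{1}{106} + 74\right) \left(- \frac{1}{22272}\right) = \frac{7843}{106} \left(- \frac{1}{22272}\right) = - \frac{7843}{2360832}$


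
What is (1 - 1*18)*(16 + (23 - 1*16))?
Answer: -391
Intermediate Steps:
(1 - 1*18)*(16 + (23 - 1*16)) = (1 - 18)*(16 + (23 - 16)) = -17*(16 + 7) = -17*23 = -391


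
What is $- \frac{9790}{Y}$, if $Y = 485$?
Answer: $- \frac{1958}{97} \approx -20.186$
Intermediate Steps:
$- \frac{9790}{Y} = - \frac{9790}{485} = \left(-9790\right) \frac{1}{485} = - \frac{1958}{97}$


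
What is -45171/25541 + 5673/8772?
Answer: -83781973/74681884 ≈ -1.1219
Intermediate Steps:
-45171/25541 + 5673/8772 = -45171*1/25541 + 5673*(1/8772) = -45171/25541 + 1891/2924 = -83781973/74681884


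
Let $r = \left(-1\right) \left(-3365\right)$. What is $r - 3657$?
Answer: $-292$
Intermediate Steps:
$r = 3365$
$r - 3657 = 3365 - 3657 = -292$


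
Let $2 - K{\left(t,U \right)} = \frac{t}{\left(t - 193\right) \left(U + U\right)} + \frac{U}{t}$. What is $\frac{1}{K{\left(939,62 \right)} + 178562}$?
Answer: $\frac{86861256}{15510286699415} \approx 5.6002 \cdot 10^{-6}$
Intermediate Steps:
$K{\left(t,U \right)} = 2 - \frac{U}{t} - \frac{t}{2 U \left(-193 + t\right)}$ ($K{\left(t,U \right)} = 2 - \left(\frac{t}{\left(t - 193\right) \left(U + U\right)} + \frac{U}{t}\right) = 2 - \left(\frac{t}{\left(-193 + t\right) 2 U} + \frac{U}{t}\right) = 2 - \left(\frac{t}{2 U \left(-193 + t\right)} + \frac{U}{t}\right) = 2 - \left(\frac{U}{t} + \frac{t}{2 U \left(-193 + t\right)}\right) = 2 - \frac{U}{t} - \frac{t}{2 U \left(-193 + t\right)}$)
$\frac{1}{K{\left(939,62 \right)} + 178562} = \frac{1}{\frac{193 \cdot 62^{2} - \frac{939^{2}}{2} - 939 \cdot 62^{2} - 23932 \cdot 939 + 2 \cdot 62 \cdot 939^{2}}{62 \cdot 939 \left(-193 + 939\right)} + 178562} = \frac{1}{\frac{1}{62} \cdot \frac{1}{939} \cdot \frac{1}{746} \left(193 \cdot 3844 - \frac{881721}{2} - 939 \cdot 3844 - 22472148 + 2 \cdot 62 \cdot 881721\right) + 178562} = \frac{1}{\frac{1}{62} \cdot \frac{1}{939} \cdot \frac{1}{746} \left(741892 - \frac{881721}{2} - 3609516 - 22472148 + 109333404\right) + 178562} = \frac{1}{\frac{1}{62} \cdot \frac{1}{939} \cdot \frac{1}{746} \cdot \frac{167105543}{2} + 178562} = \frac{1}{\frac{167105543}{86861256} + 178562} = \frac{1}{\frac{15510286699415}{86861256}} = \frac{86861256}{15510286699415}$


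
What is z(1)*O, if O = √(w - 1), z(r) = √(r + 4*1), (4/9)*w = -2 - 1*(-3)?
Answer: 5/2 ≈ 2.5000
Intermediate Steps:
w = 9/4 (w = 9*(-2 - 1*(-3))/4 = 9*(-2 + 3)/4 = (9/4)*1 = 9/4 ≈ 2.2500)
z(r) = √(4 + r) (z(r) = √(r + 4) = √(4 + r))
O = √5/2 (O = √(9/4 - 1) = √(5/4) = √5/2 ≈ 1.1180)
z(1)*O = √(4 + 1)*(√5/2) = √5*(√5/2) = 5/2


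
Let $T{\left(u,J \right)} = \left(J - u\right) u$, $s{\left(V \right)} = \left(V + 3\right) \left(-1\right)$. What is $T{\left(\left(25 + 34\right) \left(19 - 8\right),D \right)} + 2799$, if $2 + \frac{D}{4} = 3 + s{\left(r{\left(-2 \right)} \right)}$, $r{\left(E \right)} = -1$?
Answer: $-420998$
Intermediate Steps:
$s{\left(V \right)} = -3 - V$ ($s{\left(V \right)} = \left(3 + V\right) \left(-1\right) = -3 - V$)
$D = -4$ ($D = -8 + 4 \left(3 - 2\right) = -8 + 4 \cdot 1 = -8 + 4 = -4$)
$T{\left(u,J \right)} = u \left(J - u\right)$
$T{\left(\left(25 + 34\right) \left(19 - 8\right),D \right)} + 2799 = \left(25 + 34\right) \left(19 - 8\right) \left(-4 - \left(25 + 34\right) \left(19 - 8\right)\right) + 2799 = 59 \cdot 11 \left(-4 - 59 \cdot 11\right) + 2799 = 649 \left(-4 - 649\right) + 2799 = 649 \left(-653\right) + 2799 = -423797 + 2799 = -420998$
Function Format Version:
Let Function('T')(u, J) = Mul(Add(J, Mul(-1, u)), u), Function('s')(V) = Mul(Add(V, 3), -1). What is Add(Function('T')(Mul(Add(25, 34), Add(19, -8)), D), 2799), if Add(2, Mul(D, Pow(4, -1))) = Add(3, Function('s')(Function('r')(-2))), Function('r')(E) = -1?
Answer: -420998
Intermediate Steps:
Function('s')(V) = Add(-3, Mul(-1, V)) (Function('s')(V) = Mul(Add(3, V), -1) = Add(-3, Mul(-1, V)))
D = -4 (D = Add(-8, Mul(4, Add(3, Add(-3, Mul(-1, -1))))) = Add(-8, Mul(4, Add(3, Add(-3, 1)))) = Add(-8, Mul(4, Add(3, -2))) = Add(-8, Mul(4, 1)) = Add(-8, 4) = -4)
Function('T')(u, J) = Mul(u, Add(J, Mul(-1, u)))
Add(Function('T')(Mul(Add(25, 34), Add(19, -8)), D), 2799) = Add(Mul(Mul(Add(25, 34), Add(19, -8)), Add(-4, Mul(-1, Mul(Add(25, 34), Add(19, -8))))), 2799) = Add(Mul(Mul(59, 11), Add(-4, Mul(-1, Mul(59, 11)))), 2799) = Add(Mul(649, Add(-4, Mul(-1, 649))), 2799) = Add(Mul(649, Add(-4, -649)), 2799) = Add(Mul(649, -653), 2799) = Add(-423797, 2799) = -420998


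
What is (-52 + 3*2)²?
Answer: 2116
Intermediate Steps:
(-52 + 3*2)² = (-52 + 6)² = (-46)² = 2116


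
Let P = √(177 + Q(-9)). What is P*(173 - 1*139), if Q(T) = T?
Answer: 68*√42 ≈ 440.69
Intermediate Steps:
P = 2*√42 (P = √(177 - 9) = √168 = 2*√42 ≈ 12.961)
P*(173 - 1*139) = (2*√42)*(173 - 1*139) = (2*√42)*(173 - 139) = (2*√42)*34 = 68*√42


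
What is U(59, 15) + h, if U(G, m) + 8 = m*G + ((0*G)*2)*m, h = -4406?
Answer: -3529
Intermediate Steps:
U(G, m) = -8 + G*m (U(G, m) = -8 + (m*G + ((0*G)*2)*m) = -8 + (G*m + (0*2)*m) = -8 + (G*m + 0*m) = -8 + (G*m + 0) = -8 + G*m)
U(59, 15) + h = (-8 + 59*15) - 4406 = (-8 + 885) - 4406 = 877 - 4406 = -3529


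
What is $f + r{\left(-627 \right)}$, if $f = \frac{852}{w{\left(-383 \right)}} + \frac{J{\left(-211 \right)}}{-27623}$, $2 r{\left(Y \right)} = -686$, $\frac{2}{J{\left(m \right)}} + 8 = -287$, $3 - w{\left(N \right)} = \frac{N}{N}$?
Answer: $\frac{676349157}{8148785} \approx 83.0$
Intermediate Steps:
$w{\left(N \right)} = 2$ ($w{\left(N \right)} = 3 - \frac{N}{N} = 3 - 1 = 2$)
$J{\left(m \right)} = - \frac{2}{295}$ ($J{\left(m \right)} = \frac{2}{-8 - 287} = \frac{2}{-295} = 2 \left(- \frac{1}{295}\right) = - \frac{2}{295}$)
$r{\left(Y \right)} = -343$ ($r{\left(Y \right)} = \frac{1}{2} \left(-686\right) = -343$)
$f = \frac{3471382412}{8148785}$ ($f = \frac{852}{2} - \frac{2}{295 \left(-27623\right)} = 852 \cdot \frac{1}{2} - - \frac{2}{8148785} = 426 + \frac{2}{8148785} = \frac{3471382412}{8148785} \approx 426.0$)
$f + r{\left(-627 \right)} = \frac{3471382412}{8148785} - 343 = \frac{676349157}{8148785}$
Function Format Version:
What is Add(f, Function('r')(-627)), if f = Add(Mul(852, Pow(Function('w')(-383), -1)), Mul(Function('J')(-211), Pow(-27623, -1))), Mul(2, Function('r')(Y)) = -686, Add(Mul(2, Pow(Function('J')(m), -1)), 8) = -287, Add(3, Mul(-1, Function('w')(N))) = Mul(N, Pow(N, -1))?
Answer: Rational(676349157, 8148785) ≈ 83.000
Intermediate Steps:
Function('w')(N) = 2 (Function('w')(N) = Add(3, Mul(-1, Mul(N, Pow(N, -1)))) = Add(3, Mul(-1, 1)) = Add(3, -1) = 2)
Function('J')(m) = Rational(-2, 295) (Function('J')(m) = Mul(2, Pow(Add(-8, -287), -1)) = Mul(2, Pow(-295, -1)) = Mul(2, Rational(-1, 295)) = Rational(-2, 295))
Function('r')(Y) = -343 (Function('r')(Y) = Mul(Rational(1, 2), -686) = -343)
f = Rational(3471382412, 8148785) (f = Add(Mul(852, Pow(2, -1)), Mul(Rational(-2, 295), Pow(-27623, -1))) = Add(Mul(852, Rational(1, 2)), Mul(Rational(-2, 295), Rational(-1, 27623))) = Add(426, Rational(2, 8148785)) = Rational(3471382412, 8148785) ≈ 426.00)
Add(f, Function('r')(-627)) = Add(Rational(3471382412, 8148785), -343) = Rational(676349157, 8148785)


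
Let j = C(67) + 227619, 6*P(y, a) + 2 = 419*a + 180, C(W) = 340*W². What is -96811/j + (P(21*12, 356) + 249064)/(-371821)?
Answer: -1549437345070/1956387130977 ≈ -0.79199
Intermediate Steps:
P(y, a) = 89/3 + 419*a/6 (P(y, a) = -⅓ + (419*a + 180)/6 = -⅓ + (180 + 419*a)/6 = -⅓ + (30 + 419*a/6) = 89/3 + 419*a/6)
j = 1753879 (j = 340*67² + 227619 = 340*4489 + 227619 = 1526260 + 227619 = 1753879)
-96811/j + (P(21*12, 356) + 249064)/(-371821) = -96811/1753879 + ((89/3 + (419/6)*356) + 249064)/(-371821) = -96811*1/1753879 + ((89/3 + 74582/3) + 249064)*(-1/371821) = -96811/1753879 + (74671/3 + 249064)*(-1/371821) = -96811/1753879 + (821863/3)*(-1/371821) = -96811/1753879 - 821863/1115463 = -1549437345070/1956387130977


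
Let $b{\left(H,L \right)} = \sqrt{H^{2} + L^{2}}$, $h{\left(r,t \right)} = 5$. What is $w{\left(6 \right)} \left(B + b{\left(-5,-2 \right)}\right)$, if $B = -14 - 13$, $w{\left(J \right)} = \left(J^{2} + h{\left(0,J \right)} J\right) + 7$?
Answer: $-1971 + 73 \sqrt{29} \approx -1577.9$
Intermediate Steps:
$w{\left(J \right)} = 7 + J^{2} + 5 J$ ($w{\left(J \right)} = \left(J^{2} + 5 J\right) + 7 = 7 + J^{2} + 5 J$)
$B = -27$
$w{\left(6 \right)} \left(B + b{\left(-5,-2 \right)}\right) = \left(7 + 6^{2} + 5 \cdot 6\right) \left(-27 + \sqrt{\left(-5\right)^{2} + \left(-2\right)^{2}}\right) = \left(7 + 36 + 30\right) \left(-27 + \sqrt{25 + 4}\right) = 73 \left(-27 + \sqrt{29}\right) = -1971 + 73 \sqrt{29}$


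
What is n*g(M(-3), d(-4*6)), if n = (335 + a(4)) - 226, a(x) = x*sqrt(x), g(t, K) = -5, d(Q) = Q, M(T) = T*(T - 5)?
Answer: -585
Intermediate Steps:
M(T) = T*(-5 + T)
a(x) = x**(3/2)
n = 117 (n = (335 + 4**(3/2)) - 226 = (335 + 8) - 226 = 343 - 226 = 117)
n*g(M(-3), d(-4*6)) = 117*(-5) = -585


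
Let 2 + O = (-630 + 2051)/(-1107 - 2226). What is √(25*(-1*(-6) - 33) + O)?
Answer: I*√7525454046/3333 ≈ 26.027*I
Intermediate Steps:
O = -8087/3333 (O = -2 + (-630 + 2051)/(-1107 - 2226) = -2 + 1421/(-3333) = -2 + 1421*(-1/3333) = -2 - 1421/3333 = -8087/3333 ≈ -2.4263)
√(25*(-1*(-6) - 33) + O) = √(25*(-1*(-6) - 33) - 8087/3333) = √(25*(6 - 33) - 8087/3333) = √(25*(-27) - 8087/3333) = √(-675 - 8087/3333) = √(-2257862/3333) = I*√7525454046/3333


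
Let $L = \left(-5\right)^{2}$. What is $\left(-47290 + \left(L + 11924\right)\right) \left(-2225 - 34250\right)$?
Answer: $1289062975$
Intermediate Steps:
$L = 25$
$\left(-47290 + \left(L + 11924\right)\right) \left(-2225 - 34250\right) = \left(-47290 + \left(25 + 11924\right)\right) \left(-2225 - 34250\right) = \left(-47290 + 11949\right) \left(-2225 - 34250\right) = - 35341 \left(-2225 - 34250\right) = \left(-35341\right) \left(-36475\right) = 1289062975$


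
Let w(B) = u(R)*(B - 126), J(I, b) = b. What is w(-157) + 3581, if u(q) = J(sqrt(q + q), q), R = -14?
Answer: 7543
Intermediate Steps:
u(q) = q
w(B) = 1764 - 14*B (w(B) = -14*(B - 126) = -14*(-126 + B) = 1764 - 14*B)
w(-157) + 3581 = (1764 - 14*(-157)) + 3581 = (1764 + 2198) + 3581 = 3962 + 3581 = 7543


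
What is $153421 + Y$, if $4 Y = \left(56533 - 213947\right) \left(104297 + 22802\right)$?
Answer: $- \frac{10003274151}{2} \approx -5.0016 \cdot 10^{9}$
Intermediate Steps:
$Y = - \frac{10003580993}{2}$ ($Y = \frac{\left(56533 - 213947\right) \left(104297 + 22802\right)}{4} = \frac{\left(-157414\right) 127099}{4} = \frac{1}{4} \left(-20007161986\right) = - \frac{10003580993}{2} \approx -5.0018 \cdot 10^{9}$)
$153421 + Y = 153421 - \frac{10003580993}{2} = - \frac{10003274151}{2}$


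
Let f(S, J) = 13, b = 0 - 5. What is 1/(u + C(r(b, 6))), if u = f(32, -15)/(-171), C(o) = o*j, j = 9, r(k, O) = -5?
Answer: -171/7708 ≈ -0.022185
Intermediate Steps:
b = -5
C(o) = 9*o (C(o) = o*9 = 9*o)
u = -13/171 (u = 13/(-171) = 13*(-1/171) = -13/171 ≈ -0.076023)
1/(u + C(r(b, 6))) = 1/(-13/171 + 9*(-5)) = 1/(-13/171 - 45) = 1/(-7708/171) = -171/7708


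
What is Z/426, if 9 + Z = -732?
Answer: -247/142 ≈ -1.7394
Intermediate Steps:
Z = -741 (Z = -9 - 732 = -741)
Z/426 = -741/426 = -741*1/426 = -247/142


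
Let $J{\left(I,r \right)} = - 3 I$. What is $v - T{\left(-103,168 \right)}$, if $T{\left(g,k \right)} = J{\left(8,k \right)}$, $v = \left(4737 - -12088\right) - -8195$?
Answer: $25044$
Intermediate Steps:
$v = 25020$ ($v = \left(4737 + 12088\right) + 8195 = 16825 + 8195 = 25020$)
$T{\left(g,k \right)} = -24$ ($T{\left(g,k \right)} = \left(-3\right) 8 = -24$)
$v - T{\left(-103,168 \right)} = 25020 - -24 = 25020 + 24 = 25044$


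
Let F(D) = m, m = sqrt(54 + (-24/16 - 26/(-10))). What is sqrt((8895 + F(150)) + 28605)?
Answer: sqrt(3750000 + 10*sqrt(5510))/10 ≈ 193.67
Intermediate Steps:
m = sqrt(5510)/10 (m = sqrt(54 + (-24*1/16 - 26*(-1/10))) = sqrt(54 + (-3/2 + 13/5)) = sqrt(54 + 11/10) = sqrt(551/10) = sqrt(5510)/10 ≈ 7.4229)
F(D) = sqrt(5510)/10
sqrt((8895 + F(150)) + 28605) = sqrt((8895 + sqrt(5510)/10) + 28605) = sqrt(37500 + sqrt(5510)/10)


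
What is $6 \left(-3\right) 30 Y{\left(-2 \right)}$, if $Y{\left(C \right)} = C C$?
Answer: $-2160$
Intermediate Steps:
$Y{\left(C \right)} = C^{2}$
$6 \left(-3\right) 30 Y{\left(-2 \right)} = 6 \left(-3\right) 30 \left(-2\right)^{2} = \left(-18\right) 30 \cdot 4 = \left(-540\right) 4 = -2160$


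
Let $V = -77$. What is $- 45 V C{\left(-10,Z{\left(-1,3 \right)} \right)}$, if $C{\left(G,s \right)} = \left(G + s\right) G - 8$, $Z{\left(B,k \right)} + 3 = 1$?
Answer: $388080$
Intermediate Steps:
$Z{\left(B,k \right)} = -2$ ($Z{\left(B,k \right)} = -3 + 1 = -2$)
$C{\left(G,s \right)} = -8 + G \left(G + s\right)$ ($C{\left(G,s \right)} = G \left(G + s\right) - 8 = -8 + G \left(G + s\right)$)
$- 45 V C{\left(-10,Z{\left(-1,3 \right)} \right)} = \left(-45\right) \left(-77\right) \left(-8 + \left(-10\right)^{2} - -20\right) = 3465 \left(-8 + 100 + 20\right) = 3465 \cdot 112 = 388080$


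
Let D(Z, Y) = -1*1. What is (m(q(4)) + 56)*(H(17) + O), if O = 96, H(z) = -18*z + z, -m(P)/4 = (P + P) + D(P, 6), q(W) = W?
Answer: -5404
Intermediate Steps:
D(Z, Y) = -1
m(P) = 4 - 8*P (m(P) = -4*((P + P) - 1) = -4*(2*P - 1) = -4*(-1 + 2*P) = 4 - 8*P)
H(z) = -17*z
(m(q(4)) + 56)*(H(17) + O) = ((4 - 8*4) + 56)*(-17*17 + 96) = ((4 - 32) + 56)*(-289 + 96) = (-28 + 56)*(-193) = 28*(-193) = -5404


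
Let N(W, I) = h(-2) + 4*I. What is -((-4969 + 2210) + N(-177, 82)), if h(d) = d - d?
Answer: 2431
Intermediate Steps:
h(d) = 0
N(W, I) = 4*I (N(W, I) = 0 + 4*I = 4*I)
-((-4969 + 2210) + N(-177, 82)) = -((-4969 + 2210) + 4*82) = -(-2759 + 328) = -1*(-2431) = 2431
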